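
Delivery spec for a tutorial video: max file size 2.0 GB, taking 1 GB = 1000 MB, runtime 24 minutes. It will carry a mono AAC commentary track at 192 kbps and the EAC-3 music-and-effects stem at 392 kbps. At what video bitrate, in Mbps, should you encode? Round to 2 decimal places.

Budget: 2.0 GB = 16000.0 Mb.
24 min = 1440 s
Total bitrate budget: 16000.0 Mb / 1440 s = 11.111 Mbps.
Audio total: 192 + 392 = 584 kbps = 0.584 Mbps.
Video: 11.111 − 0.584 = 10.527 Mbps.

10.53 Mbps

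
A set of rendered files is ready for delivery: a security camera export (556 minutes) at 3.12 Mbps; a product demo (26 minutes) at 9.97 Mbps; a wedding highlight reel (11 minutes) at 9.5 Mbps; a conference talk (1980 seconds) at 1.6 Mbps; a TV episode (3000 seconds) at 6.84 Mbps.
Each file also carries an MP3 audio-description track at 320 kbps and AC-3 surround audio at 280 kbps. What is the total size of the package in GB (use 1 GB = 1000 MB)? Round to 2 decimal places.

Audio total: 320 + 280 = 600 kbps = 0.600 Mbps.
security camera export: 3.720 Mbps × 33360 s = 124099.2 Mb
product demo: 10.570 Mbps × 1560 s = 16489.2 Mb
wedding highlight reel: 10.100 Mbps × 660 s = 6666.0 Mb
conference talk: 2.200 Mbps × 1980 s = 4356.0 Mb
TV episode: 7.440 Mbps × 3000 s = 22320.0 Mb
Total: 173930.4 Mb = 21741.3 MB.
= 21.74 GB.

21.74 GB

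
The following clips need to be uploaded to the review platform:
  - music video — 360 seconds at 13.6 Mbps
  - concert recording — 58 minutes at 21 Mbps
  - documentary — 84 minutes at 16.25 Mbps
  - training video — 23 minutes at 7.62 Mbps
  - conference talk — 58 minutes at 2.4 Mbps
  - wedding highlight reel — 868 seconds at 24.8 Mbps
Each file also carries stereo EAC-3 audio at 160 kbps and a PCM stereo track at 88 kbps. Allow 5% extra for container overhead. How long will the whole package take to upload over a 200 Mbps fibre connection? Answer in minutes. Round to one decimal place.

Audio total: 160 + 88 = 248 kbps = 0.248 Mbps.
music video: 13.848 Mbps × 360 s × 1.05 = 5234.5 Mb
concert recording: 21.248 Mbps × 3480 s × 1.05 = 77640.2 Mb
documentary: 16.498 Mbps × 5040 s × 1.05 = 87307.4 Mb
training video: 7.868 Mbps × 1380 s × 1.05 = 11400.7 Mb
conference talk: 2.648 Mbps × 3480 s × 1.05 = 9675.8 Mb
wedding highlight reel: 25.048 Mbps × 868 s × 1.05 = 22828.7 Mb
Total: 214087.4 Mb = 26760.9 MB.
At 200 Mbps: 214087.4 / 200 = 1070 s ≈ 17.8 minutes.

17.8 minutes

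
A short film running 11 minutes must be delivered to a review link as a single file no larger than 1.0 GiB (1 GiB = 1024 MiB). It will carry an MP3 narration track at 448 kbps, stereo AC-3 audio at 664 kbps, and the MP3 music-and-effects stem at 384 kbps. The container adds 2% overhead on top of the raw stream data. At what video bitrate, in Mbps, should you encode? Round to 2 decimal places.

Budget: 1.0 GiB = 8589.9 Mb.
Stream payload after overhead: 8589.9 / 1.02 = 8421.5 Mb.
11 min = 660 s
Total bitrate budget: 8421.5 Mb / 660 s = 12.760 Mbps.
Audio total: 448 + 664 + 384 = 1496 kbps = 1.496 Mbps.
Video: 12.760 − 1.496 = 11.264 Mbps.

11.26 Mbps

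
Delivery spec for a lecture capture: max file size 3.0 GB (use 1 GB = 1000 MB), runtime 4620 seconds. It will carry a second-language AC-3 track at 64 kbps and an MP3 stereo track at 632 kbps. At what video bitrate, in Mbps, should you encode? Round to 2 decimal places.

Budget: 3.0 GB = 24000.0 Mb.
Total bitrate budget: 24000.0 Mb / 4620 s = 5.195 Mbps.
Audio total: 64 + 632 = 696 kbps = 0.696 Mbps.
Video: 5.195 − 0.696 = 4.499 Mbps.

4.50 Mbps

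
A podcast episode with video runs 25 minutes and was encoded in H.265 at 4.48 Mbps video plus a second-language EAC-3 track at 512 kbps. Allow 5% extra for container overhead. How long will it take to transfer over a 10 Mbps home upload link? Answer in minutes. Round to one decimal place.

13.1 minutes

25 min = 1500 s
Audio: 512 kbps = 0.512 Mbps.
Total bitrate: 4.992 Mbps.
File: 4.992 Mbps × 1500 s = 7488.0 Mb.
With 5% container overhead: ×1.05. → 7862.4 Mb.
At 10 Mbps: 7862.4 / 10 = 786.2 s ≈ 13.1 minutes.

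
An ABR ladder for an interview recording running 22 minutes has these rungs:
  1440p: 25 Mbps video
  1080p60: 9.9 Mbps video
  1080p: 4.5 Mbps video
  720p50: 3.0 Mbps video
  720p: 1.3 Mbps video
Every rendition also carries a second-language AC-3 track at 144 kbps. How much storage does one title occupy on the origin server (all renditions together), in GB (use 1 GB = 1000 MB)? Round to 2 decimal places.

7.33 GB

22 min = 1320 s
Audio: 144 kbps = 0.144 Mbps.
Sum of rendition bitrates: (25+0.144) + (9.9+0.144) + (4.5+0.144) + (3.0+0.144) + (1.3+0.144) = 44.420 Mbps.
× 1320 s = 58,634 Mb = 7,329 MB = 7.329 GB.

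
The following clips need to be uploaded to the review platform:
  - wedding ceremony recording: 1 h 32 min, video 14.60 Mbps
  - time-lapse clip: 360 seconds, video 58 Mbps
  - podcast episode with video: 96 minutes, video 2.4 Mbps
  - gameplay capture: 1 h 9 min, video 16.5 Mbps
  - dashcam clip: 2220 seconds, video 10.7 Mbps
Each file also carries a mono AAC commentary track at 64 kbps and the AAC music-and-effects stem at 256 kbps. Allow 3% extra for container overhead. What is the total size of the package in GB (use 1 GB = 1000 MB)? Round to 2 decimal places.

Audio total: 64 + 256 = 320 kbps = 0.320 Mbps.
wedding ceremony recording: 14.920 Mbps × 5520 s × 1.03 = 84829.2 Mb
time-lapse clip: 58.320 Mbps × 360 s × 1.03 = 21625.1 Mb
podcast episode with video: 2.720 Mbps × 5760 s × 1.03 = 16137.2 Mb
gameplay capture: 16.820 Mbps × 4140 s × 1.03 = 71723.8 Mb
dashcam clip: 11.020 Mbps × 2220 s × 1.03 = 25198.3 Mb
Total: 219513.6 Mb = 27439.2 MB.
= 27.44 GB.

27.44 GB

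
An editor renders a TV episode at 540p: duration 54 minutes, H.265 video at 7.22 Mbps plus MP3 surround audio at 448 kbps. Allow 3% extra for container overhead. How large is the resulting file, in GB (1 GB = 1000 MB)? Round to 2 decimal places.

3.20 GB

54 min = 3240 s
Audio: 448 kbps = 0.448 Mbps.
Total bitrate: 7.22 + 0.448 = 7.668 Mbps.
Stream data: 7.668 Mbps × 3240 s = 24844.3 Mb.
With 3% container overhead: ×1.03.
25,590 Mb ÷ 8 = 3,199 MB → 3.199 GB.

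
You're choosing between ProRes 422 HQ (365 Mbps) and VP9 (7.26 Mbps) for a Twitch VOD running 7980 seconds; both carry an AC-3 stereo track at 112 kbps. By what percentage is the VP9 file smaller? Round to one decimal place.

Audio: 112 kbps = 0.112 Mbps.
ProRes 422 HQ: 365.112 Mbps × 7980 s = 2913593.8 Mb = 364.199 GB.
VP9: 7.372 Mbps × 7980 s = 58828.6 Mb = 7.354 GB.
Reduction: (1 − 7.354/364.199) × 100 = 97.98%.

98.0%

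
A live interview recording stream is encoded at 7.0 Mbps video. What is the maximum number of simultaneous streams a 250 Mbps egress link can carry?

250 Mbps = 250.0 Mbps; 250.0 / 7.000 = 35.71 → 35 viewers.

35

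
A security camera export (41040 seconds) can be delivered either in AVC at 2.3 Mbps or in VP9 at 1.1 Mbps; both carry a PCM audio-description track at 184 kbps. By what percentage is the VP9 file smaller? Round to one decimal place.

Audio: 184 kbps = 0.184 Mbps.
AVC: 2.484 Mbps × 41040 s = 101943.4 Mb = 12.743 GB.
VP9: 1.284 Mbps × 41040 s = 52695.4 Mb = 6.587 GB.
Reduction: (1 − 6.587/12.743) × 100 = 48.31%.

48.3%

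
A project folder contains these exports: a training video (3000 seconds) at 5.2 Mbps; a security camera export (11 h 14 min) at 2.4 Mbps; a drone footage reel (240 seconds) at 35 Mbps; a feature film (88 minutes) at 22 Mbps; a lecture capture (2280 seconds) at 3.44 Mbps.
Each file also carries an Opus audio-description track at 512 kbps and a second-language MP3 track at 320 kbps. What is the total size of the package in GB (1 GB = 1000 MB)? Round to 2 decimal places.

35.96 GB

Audio total: 512 + 320 = 832 kbps = 0.832 Mbps.
training video: 6.032 Mbps × 3000 s = 18096.0 Mb
security camera export: 3.232 Mbps × 40440 s = 130702.1 Mb
drone footage reel: 35.832 Mbps × 240 s = 8599.7 Mb
feature film: 22.832 Mbps × 5280 s = 120553.0 Mb
lecture capture: 4.272 Mbps × 2280 s = 9740.2 Mb
Total: 287690.9 Mb = 35961.4 MB.
= 35.96 GB.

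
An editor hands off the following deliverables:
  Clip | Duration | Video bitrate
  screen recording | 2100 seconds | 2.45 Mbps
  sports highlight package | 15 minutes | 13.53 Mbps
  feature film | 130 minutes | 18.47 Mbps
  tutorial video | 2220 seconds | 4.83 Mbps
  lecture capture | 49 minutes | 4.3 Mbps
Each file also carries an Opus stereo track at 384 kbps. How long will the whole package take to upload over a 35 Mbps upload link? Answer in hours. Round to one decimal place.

Audio: 384 kbps = 0.384 Mbps.
screen recording: 2.834 Mbps × 2100 s = 5951.4 Mb
sports highlight package: 13.914 Mbps × 900 s = 12522.6 Mb
feature film: 18.854 Mbps × 7800 s = 147061.2 Mb
tutorial video: 5.214 Mbps × 2220 s = 11575.1 Mb
lecture capture: 4.684 Mbps × 2940 s = 13771.0 Mb
Total: 190881.2 Mb = 23860.2 MB.
At 35 Mbps: 190881.2 / 35 = 5454 s ≈ 1.51 hours.

1.5 hours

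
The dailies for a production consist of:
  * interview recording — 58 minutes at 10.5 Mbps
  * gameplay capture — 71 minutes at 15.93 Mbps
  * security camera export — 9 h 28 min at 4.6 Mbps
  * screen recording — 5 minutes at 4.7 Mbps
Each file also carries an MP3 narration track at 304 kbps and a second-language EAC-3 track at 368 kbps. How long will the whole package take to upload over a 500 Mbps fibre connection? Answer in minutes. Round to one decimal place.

9.7 minutes

Audio total: 304 + 368 = 672 kbps = 0.672 Mbps.
interview recording: 11.172 Mbps × 3480 s = 38878.6 Mb
gameplay capture: 16.602 Mbps × 4260 s = 70724.5 Mb
security camera export: 5.272 Mbps × 34080 s = 179669.8 Mb
screen recording: 5.372 Mbps × 300 s = 1611.6 Mb
Total: 290884.4 Mb = 36360.6 MB.
At 500 Mbps: 290884.4 / 500 = 582 s ≈ 9.7 minutes.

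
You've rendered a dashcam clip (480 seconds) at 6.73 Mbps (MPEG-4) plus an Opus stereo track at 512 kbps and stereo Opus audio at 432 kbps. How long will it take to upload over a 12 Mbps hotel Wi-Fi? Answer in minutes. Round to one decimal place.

Audio total: 512 + 432 = 944 kbps = 0.944 Mbps.
Total bitrate: 7.674 Mbps.
File: 7.674 Mbps × 480 s = 3683.5 Mb.
At 12 Mbps: 3683.5 / 12 = 307.0 s ≈ 5.12 minutes.

5.1 minutes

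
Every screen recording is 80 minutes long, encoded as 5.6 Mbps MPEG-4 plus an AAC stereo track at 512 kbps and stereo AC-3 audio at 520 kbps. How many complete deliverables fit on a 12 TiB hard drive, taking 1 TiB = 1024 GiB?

80 min = 4800 s
Audio total: 512 + 520 = 1032 kbps = 1.032 Mbps.
Total bitrate: 6.632 Mbps.
Per item: 6.632 Mbps × 4800 s = 31,834 Mb = 3,979 MB.
Capacity: 12 TiB = 105,553,116 Mb; 3315.78 items → 3315 complete.

3315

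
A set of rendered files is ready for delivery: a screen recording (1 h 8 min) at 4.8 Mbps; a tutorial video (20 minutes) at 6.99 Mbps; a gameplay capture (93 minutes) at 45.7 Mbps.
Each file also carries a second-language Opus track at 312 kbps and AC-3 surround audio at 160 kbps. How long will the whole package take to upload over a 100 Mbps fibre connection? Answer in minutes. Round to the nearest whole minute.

48 minutes

Audio total: 312 + 160 = 472 kbps = 0.472 Mbps.
screen recording: 5.272 Mbps × 4080 s = 21509.8 Mb
tutorial video: 7.462 Mbps × 1200 s = 8954.4 Mb
gameplay capture: 46.172 Mbps × 5580 s = 257639.8 Mb
Total: 288103.9 Mb = 36013.0 MB.
At 100 Mbps: 288103.9 / 100 = 2881 s ≈ 48 minutes.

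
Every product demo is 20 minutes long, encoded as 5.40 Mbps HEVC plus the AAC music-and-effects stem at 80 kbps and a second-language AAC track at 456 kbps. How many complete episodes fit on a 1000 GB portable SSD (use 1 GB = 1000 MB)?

1123

20 min = 1200 s
Audio total: 80 + 456 = 536 kbps = 0.536 Mbps.
Total bitrate: 5.936 Mbps.
Per item: 5.936 Mbps × 1200 s = 7,123 Mb = 890.4 MB.
Capacity: 1000 GB = 8,000,000 Mb; 1123.09 items → 1123 complete.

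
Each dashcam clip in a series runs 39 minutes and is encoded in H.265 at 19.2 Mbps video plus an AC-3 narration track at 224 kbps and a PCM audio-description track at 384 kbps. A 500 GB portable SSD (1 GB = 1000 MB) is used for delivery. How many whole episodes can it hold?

39 min = 2340 s
Audio total: 224 + 384 = 608 kbps = 0.608 Mbps.
Total bitrate: 19.808 Mbps.
Per item: 19.808 Mbps × 2340 s = 46,351 Mb = 5,794 MB.
Capacity: 500 GB = 4,000,000 Mb; 86.30 items → 86 complete.

86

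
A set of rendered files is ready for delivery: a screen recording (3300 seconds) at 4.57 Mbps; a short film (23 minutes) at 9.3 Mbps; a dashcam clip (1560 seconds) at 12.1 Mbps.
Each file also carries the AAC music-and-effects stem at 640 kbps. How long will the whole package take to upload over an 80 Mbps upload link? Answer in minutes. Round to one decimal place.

Audio: 640 kbps = 0.640 Mbps.
screen recording: 5.210 Mbps × 3300 s = 17193.0 Mb
short film: 9.940 Mbps × 1380 s = 13717.2 Mb
dashcam clip: 12.740 Mbps × 1560 s = 19874.4 Mb
Total: 50784.6 Mb = 6348.1 MB.
At 80 Mbps: 50784.6 / 80 = 635 s ≈ 10.6 minutes.

10.6 minutes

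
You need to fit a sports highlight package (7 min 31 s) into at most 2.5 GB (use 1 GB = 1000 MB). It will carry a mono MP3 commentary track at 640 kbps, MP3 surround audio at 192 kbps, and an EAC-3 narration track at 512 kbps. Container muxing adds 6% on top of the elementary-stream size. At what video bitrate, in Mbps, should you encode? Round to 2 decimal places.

Budget: 2.5 GB = 20000.0 Mb.
Stream payload after overhead: 20000.0 / 1.06 = 18867.9 Mb.
7 min 31 s = 451 s
Total bitrate budget: 18867.9 Mb / 451 s = 41.836 Mbps.
Audio total: 640 + 192 + 512 = 1344 kbps = 1.344 Mbps.
Video: 41.836 − 1.344 = 40.492 Mbps.

40.49 Mbps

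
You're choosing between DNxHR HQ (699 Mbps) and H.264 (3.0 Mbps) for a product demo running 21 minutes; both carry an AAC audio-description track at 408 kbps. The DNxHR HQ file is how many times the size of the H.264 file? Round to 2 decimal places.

205.23

21 min = 1260 s
Audio: 408 kbps = 0.408 Mbps.
DNxHR HQ: 699.408 Mbps × 1260 s = 881254.1 Mb = 102.591 GiB.
H.264: 3.408 Mbps × 1260 s = 4294.1 Mb = 0.500 GiB.
Ratio: 102.591 / 0.500 = 205.225.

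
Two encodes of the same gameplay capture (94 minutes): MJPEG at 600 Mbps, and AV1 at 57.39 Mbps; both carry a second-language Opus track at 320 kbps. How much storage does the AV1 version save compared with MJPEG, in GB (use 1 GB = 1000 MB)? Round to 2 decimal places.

382.54 GB

94 min = 5640 s
Audio: 320 kbps = 0.320 Mbps.
MJPEG: 600.320 Mbps × 5640 s = 3385804.8 Mb = 423.226 GB.
AV1: 57.710 Mbps × 5640 s = 325484.4 Mb = 40.686 GB.
Saving: 423.226 − 40.686 = 382.540 GB.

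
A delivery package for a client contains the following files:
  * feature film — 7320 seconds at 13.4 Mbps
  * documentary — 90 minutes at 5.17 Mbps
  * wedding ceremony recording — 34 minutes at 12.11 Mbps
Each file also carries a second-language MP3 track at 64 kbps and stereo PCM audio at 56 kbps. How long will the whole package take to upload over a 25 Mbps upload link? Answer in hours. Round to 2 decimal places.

1.69 hours

Audio total: 64 + 56 = 120 kbps = 0.120 Mbps.
feature film: 13.520 Mbps × 7320 s = 98966.4 Mb
documentary: 5.290 Mbps × 5400 s = 28566.0 Mb
wedding ceremony recording: 12.230 Mbps × 2040 s = 24949.2 Mb
Total: 152481.6 Mb = 19060.2 MB.
At 25 Mbps: 152481.6 / 25 = 6099 s ≈ 1.69 hours.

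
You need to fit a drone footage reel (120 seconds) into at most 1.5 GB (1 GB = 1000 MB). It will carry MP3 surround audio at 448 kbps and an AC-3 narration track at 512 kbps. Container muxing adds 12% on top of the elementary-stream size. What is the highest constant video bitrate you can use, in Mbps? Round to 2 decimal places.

88.33 Mbps

Budget: 1.5 GB = 12000.0 Mb.
Stream payload after overhead: 12000.0 / 1.12 = 10714.3 Mb.
Total bitrate budget: 10714.3 Mb / 120 s = 89.286 Mbps.
Audio total: 448 + 512 = 960 kbps = 0.960 Mbps.
Video: 89.286 − 0.960 = 88.326 Mbps.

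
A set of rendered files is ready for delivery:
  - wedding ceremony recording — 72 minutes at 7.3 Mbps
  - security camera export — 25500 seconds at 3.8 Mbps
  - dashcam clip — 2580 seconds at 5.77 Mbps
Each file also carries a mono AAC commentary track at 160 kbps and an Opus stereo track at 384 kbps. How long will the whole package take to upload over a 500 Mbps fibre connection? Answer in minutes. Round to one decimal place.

Audio total: 160 + 384 = 544 kbps = 0.544 Mbps.
wedding ceremony recording: 7.844 Mbps × 4320 s = 33886.1 Mb
security camera export: 4.344 Mbps × 25500 s = 110772.0 Mb
dashcam clip: 6.314 Mbps × 2580 s = 16290.1 Mb
Total: 160948.2 Mb = 20118.5 MB.
At 500 Mbps: 160948.2 / 500 = 322 s ≈ 5.36 minutes.

5.4 minutes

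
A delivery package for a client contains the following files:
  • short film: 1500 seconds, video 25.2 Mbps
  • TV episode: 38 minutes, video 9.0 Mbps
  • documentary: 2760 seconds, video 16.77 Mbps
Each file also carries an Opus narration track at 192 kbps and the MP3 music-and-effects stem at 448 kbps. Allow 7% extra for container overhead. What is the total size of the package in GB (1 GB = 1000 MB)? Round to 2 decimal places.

14.55 GB

Audio total: 192 + 448 = 640 kbps = 0.640 Mbps.
short film: 25.840 Mbps × 1500 s × 1.07 = 41473.2 Mb
TV episode: 9.640 Mbps × 2280 s × 1.07 = 23517.7 Mb
documentary: 17.410 Mbps × 2760 s × 1.07 = 51415.2 Mb
Total: 116406.2 Mb = 14550.8 MB.
= 14.55 GB.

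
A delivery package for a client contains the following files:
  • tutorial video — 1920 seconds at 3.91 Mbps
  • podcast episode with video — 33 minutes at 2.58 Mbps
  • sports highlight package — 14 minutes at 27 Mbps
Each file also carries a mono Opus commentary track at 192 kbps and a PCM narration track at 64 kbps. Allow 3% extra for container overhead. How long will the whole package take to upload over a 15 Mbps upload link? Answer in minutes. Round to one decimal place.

Audio total: 192 + 64 = 256 kbps = 0.256 Mbps.
tutorial video: 4.166 Mbps × 1920 s × 1.03 = 8238.7 Mb
podcast episode with video: 2.836 Mbps × 1980 s × 1.03 = 5783.7 Mb
sports highlight package: 27.256 Mbps × 840 s × 1.03 = 23581.9 Mb
Total: 37604.3 Mb = 4700.5 MB.
At 15 Mbps: 37604.3 / 15 = 2507 s ≈ 41.8 minutes.

41.8 minutes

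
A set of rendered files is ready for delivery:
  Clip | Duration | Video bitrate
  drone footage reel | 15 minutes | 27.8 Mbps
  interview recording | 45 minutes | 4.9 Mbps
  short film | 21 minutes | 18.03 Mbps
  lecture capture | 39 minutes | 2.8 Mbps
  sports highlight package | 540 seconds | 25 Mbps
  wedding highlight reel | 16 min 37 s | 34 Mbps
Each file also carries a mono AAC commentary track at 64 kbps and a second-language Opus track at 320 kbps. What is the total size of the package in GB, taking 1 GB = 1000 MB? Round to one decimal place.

Audio total: 64 + 320 = 384 kbps = 0.384 Mbps.
drone footage reel: 28.184 Mbps × 900 s = 25365.6 Mb
interview recording: 5.284 Mbps × 2700 s = 14266.8 Mb
short film: 18.414 Mbps × 1260 s = 23201.6 Mb
lecture capture: 3.184 Mbps × 2340 s = 7450.6 Mb
sports highlight package: 25.384 Mbps × 540 s = 13707.4 Mb
wedding highlight reel: 34.384 Mbps × 997 s = 34280.8 Mb
Total: 118272.8 Mb = 14784.1 MB.
= 14.78 GB.

14.8 GB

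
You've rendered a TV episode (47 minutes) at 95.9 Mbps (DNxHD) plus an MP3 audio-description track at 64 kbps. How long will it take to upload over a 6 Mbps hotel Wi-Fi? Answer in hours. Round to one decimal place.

47 min = 2820 s
Audio: 64 kbps = 0.064 Mbps.
Total bitrate: 95.964 Mbps.
File: 95.964 Mbps × 2820 s = 270618.5 Mb.
At 6 Mbps: 270618.5 / 6 = 45103.1 s ≈ 12.5 hours.

12.5 hours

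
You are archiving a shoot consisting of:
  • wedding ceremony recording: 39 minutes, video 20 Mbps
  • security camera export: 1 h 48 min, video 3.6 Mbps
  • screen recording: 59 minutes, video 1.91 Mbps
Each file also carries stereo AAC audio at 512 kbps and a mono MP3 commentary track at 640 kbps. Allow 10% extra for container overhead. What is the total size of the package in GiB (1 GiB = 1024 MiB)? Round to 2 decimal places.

11.67 GiB

Audio total: 512 + 640 = 1152 kbps = 1.152 Mbps.
wedding ceremony recording: 21.152 Mbps × 2340 s × 1.10 = 54445.2 Mb
security camera export: 4.752 Mbps × 6480 s × 1.10 = 33872.3 Mb
screen recording: 3.062 Mbps × 3540 s × 1.10 = 11923.4 Mb
Total: 100240.9 Mb = 12530.1 MB.
= 11.67 GiB.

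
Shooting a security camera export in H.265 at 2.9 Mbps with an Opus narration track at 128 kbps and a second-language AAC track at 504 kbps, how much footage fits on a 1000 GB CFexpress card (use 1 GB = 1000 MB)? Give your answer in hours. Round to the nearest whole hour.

629 hours

Audio total: 128 + 504 = 632 kbps = 0.632 Mbps.
Total bitrate: 2.9 + 0.632 = 3.532 Mbps.
Capacity: 1000 GB = 8,000,000 Mb.
Recording time: 8,000,000 / 3.532 = 2,265,006 s ≈ 629 hours.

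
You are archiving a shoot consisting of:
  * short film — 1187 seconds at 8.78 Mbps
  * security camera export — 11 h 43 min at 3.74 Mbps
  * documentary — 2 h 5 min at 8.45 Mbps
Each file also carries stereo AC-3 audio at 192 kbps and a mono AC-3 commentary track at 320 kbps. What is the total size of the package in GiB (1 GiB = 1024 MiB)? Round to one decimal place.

30.0 GiB

Audio total: 192 + 320 = 512 kbps = 0.512 Mbps.
short film: 9.292 Mbps × 1187 s = 11029.6 Mb
security camera export: 4.252 Mbps × 42180 s = 179349.4 Mb
documentary: 8.962 Mbps × 7500 s = 67215.0 Mb
Total: 257594.0 Mb = 32199.2 MB.
= 29.99 GiB.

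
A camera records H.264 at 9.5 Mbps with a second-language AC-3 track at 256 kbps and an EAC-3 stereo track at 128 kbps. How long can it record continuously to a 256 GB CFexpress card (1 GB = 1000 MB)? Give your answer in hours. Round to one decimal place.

Audio total: 256 + 128 = 384 kbps = 0.384 Mbps.
Total bitrate: 9.5 + 0.384 = 9.884 Mbps.
Capacity: 256 GB = 2,048,000 Mb.
Recording time: 2,048,000 / 9.884 = 207,204 s ≈ 57.6 hours.

57.6 hours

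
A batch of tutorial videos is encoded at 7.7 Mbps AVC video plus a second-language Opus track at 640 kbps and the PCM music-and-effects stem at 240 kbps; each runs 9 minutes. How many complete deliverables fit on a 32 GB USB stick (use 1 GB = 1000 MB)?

9 min = 540 s
Audio total: 640 + 240 = 880 kbps = 0.880 Mbps.
Total bitrate: 8.580 Mbps.
Per item: 8.580 Mbps × 540 s = 4,633 Mb = 579.1 MB.
Capacity: 32 GB = 256,000 Mb; 55.25 items → 55 complete.

55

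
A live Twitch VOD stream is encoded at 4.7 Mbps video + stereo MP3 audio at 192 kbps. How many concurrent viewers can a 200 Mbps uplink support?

Audio: 192 kbps = 0.192 Mbps.
Per-viewer media rate: 4.892 Mbps.
200 Mbps = 200.0 Mbps; 200.0 / 4.892 = 40.88 → 40 viewers.

40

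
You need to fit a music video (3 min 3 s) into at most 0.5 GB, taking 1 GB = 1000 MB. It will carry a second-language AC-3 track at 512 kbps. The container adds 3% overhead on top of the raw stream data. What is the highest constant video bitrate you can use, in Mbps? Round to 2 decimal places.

20.71 Mbps

Budget: 0.5 GB = 4000.0 Mb.
Stream payload after overhead: 4000.0 / 1.03 = 3883.5 Mb.
3 min 3 s = 183 s
Total bitrate budget: 3883.5 Mb / 183 s = 21.221 Mbps.
Audio: 512 kbps = 0.512 Mbps.
Video: 21.221 − 0.512 = 20.709 Mbps.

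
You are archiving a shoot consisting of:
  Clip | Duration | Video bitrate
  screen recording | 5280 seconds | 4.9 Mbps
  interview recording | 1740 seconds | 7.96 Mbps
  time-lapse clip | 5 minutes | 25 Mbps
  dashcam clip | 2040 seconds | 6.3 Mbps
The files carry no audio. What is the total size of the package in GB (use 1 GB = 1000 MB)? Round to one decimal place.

screen recording: 4.900 Mbps × 5280 s = 25872.0 Mb
interview recording: 7.960 Mbps × 1740 s = 13850.4 Mb
time-lapse clip: 25.000 Mbps × 300 s = 7500.0 Mb
dashcam clip: 6.300 Mbps × 2040 s = 12852.0 Mb
Total: 60074.4 Mb = 7509.3 MB.
= 7.509 GB.

7.5 GB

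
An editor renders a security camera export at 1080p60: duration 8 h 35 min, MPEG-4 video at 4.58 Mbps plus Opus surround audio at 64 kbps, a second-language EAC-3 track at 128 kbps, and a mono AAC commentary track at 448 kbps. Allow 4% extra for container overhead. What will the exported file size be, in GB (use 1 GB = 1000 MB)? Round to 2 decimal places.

8 h 35 min = 515 min = 30900 s
Audio total: 64 + 128 + 448 = 640 kbps = 0.640 Mbps.
Total bitrate: 4.58 + 0.640 = 5.220 Mbps.
Stream data: 5.220 Mbps × 30900 s = 161298.0 Mb.
With 4% container overhead: ×1.04.
167,750 Mb ÷ 8 = 20,969 MB → 20.97 GB.

20.97 GB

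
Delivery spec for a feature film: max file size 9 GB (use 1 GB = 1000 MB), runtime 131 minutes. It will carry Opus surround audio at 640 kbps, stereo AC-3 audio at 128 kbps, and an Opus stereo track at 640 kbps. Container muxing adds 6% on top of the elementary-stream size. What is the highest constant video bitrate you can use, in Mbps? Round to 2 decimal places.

Budget: 9 GB = 72000.0 Mb.
Stream payload after overhead: 72000.0 / 1.06 = 67924.5 Mb.
131 min = 7860 s
Total bitrate budget: 67924.5 Mb / 7860 s = 8.642 Mbps.
Audio total: 640 + 128 + 640 = 1408 kbps = 1.408 Mbps.
Video: 8.642 − 1.408 = 7.234 Mbps.

7.23 Mbps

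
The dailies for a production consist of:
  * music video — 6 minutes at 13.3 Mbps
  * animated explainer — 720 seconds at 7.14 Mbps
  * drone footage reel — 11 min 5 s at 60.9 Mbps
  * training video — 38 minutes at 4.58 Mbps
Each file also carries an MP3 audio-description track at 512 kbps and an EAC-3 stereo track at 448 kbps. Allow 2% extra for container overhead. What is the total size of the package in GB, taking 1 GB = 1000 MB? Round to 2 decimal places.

Audio total: 512 + 448 = 960 kbps = 0.960 Mbps.
music video: 14.260 Mbps × 360 s × 1.02 = 5236.3 Mb
animated explainer: 8.100 Mbps × 720 s × 1.02 = 5948.6 Mb
drone footage reel: 61.860 Mbps × 665 s × 1.02 = 41959.6 Mb
training video: 5.540 Mbps × 2280 s × 1.02 = 12883.8 Mb
Total: 66028.4 Mb = 8253.5 MB.
= 8.254 GB.

8.25 GB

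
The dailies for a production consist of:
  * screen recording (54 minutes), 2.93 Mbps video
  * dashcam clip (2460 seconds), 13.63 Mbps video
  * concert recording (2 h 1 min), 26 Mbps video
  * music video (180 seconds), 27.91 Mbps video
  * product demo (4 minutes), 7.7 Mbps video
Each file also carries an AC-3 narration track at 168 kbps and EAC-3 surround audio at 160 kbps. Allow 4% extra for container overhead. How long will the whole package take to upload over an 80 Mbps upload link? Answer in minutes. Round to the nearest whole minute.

Audio total: 168 + 160 = 328 kbps = 0.328 Mbps.
screen recording: 3.258 Mbps × 3240 s × 1.04 = 10978.2 Mb
dashcam clip: 13.958 Mbps × 2460 s × 1.04 = 35710.1 Mb
concert recording: 26.328 Mbps × 7260 s × 1.04 = 198786.9 Mb
music video: 28.238 Mbps × 180 s × 1.04 = 5286.2 Mb
product demo: 8.028 Mbps × 240 s × 1.04 = 2003.8 Mb
Total: 252765.2 Mb = 31595.6 MB.
At 80 Mbps: 252765.2 / 80 = 3160 s ≈ 52.7 minutes.

53 minutes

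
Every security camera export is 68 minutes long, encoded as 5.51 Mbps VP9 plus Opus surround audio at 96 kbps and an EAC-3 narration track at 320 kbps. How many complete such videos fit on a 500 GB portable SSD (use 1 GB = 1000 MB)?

68 min = 4080 s
Audio total: 96 + 320 = 416 kbps = 0.416 Mbps.
Total bitrate: 5.926 Mbps.
Per item: 5.926 Mbps × 4080 s = 24,178 Mb = 3,022 MB.
Capacity: 500 GB = 4,000,000 Mb; 165.44 items → 165 complete.

165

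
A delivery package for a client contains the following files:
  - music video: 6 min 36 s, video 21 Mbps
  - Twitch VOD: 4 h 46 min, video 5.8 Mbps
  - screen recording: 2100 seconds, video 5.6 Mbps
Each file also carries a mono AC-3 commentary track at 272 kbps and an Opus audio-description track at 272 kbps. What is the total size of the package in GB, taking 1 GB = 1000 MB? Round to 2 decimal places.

16.29 GB

Audio total: 272 + 272 = 544 kbps = 0.544 Mbps.
music video: 21.544 Mbps × 396 s = 8531.4 Mb
Twitch VOD: 6.344 Mbps × 17160 s = 108863.0 Mb
screen recording: 6.144 Mbps × 2100 s = 12902.4 Mb
Total: 130296.9 Mb = 16287.1 MB.
= 16.29 GB.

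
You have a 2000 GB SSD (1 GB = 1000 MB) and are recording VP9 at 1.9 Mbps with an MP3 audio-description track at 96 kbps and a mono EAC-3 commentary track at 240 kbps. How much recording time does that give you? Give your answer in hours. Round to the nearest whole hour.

1988 hours

Audio total: 96 + 240 = 336 kbps = 0.336 Mbps.
Total bitrate: 1.9 + 0.336 = 2.236 Mbps.
Capacity: 2000 GB = 16,000,000 Mb.
Recording time: 16,000,000 / 2.236 = 7,155,635 s ≈ 1,988 hours.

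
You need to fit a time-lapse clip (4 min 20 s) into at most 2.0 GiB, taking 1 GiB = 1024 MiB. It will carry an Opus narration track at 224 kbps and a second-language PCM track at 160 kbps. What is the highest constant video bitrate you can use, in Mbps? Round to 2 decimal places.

65.69 Mbps

Budget: 2.0 GiB = 17179.9 Mb.
4 min 20 s = 260 s
Total bitrate budget: 17179.9 Mb / 260 s = 66.076 Mbps.
Audio total: 224 + 160 = 384 kbps = 0.384 Mbps.
Video: 66.076 − 0.384 = 65.692 Mbps.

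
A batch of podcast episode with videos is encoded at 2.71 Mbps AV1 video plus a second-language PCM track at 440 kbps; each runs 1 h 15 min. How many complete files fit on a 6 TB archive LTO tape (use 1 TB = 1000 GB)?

3386

1 h 15 min = 75 min = 4500 s
Audio: 440 kbps = 0.440 Mbps.
Total bitrate: 3.150 Mbps.
Per item: 3.150 Mbps × 4500 s = 14,175 Mb = 1,772 MB.
Capacity: 6 TB = 48,000,000 Mb; 3386.24 items → 3386 complete.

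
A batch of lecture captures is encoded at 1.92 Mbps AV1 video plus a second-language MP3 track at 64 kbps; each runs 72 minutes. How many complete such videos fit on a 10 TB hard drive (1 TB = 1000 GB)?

72 min = 4320 s
Audio: 64 kbps = 0.064 Mbps.
Total bitrate: 1.984 Mbps.
Per item: 1.984 Mbps × 4320 s = 8,571 Mb = 1,071 MB.
Capacity: 10 TB = 80,000,000 Mb; 9333.93 items → 9333 complete.

9333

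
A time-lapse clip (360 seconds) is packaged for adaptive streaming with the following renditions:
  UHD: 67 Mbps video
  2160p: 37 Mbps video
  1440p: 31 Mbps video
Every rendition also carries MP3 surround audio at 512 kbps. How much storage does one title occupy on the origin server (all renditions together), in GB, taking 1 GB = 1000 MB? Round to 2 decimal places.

6.14 GB

Audio: 512 kbps = 0.512 Mbps.
Sum of rendition bitrates: (67+0.512) + (37+0.512) + (31+0.512) = 136.536 Mbps.
× 360 s = 49,153 Mb = 6,144 MB = 6.144 GB.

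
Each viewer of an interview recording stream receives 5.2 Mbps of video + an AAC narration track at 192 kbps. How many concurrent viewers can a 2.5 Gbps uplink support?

463

Audio: 192 kbps = 0.192 Mbps.
Per-viewer media rate: 5.392 Mbps.
2.5 Gbps = 2,500 Mbps; 2,500 / 5.392 = 463.65 → 463 viewers.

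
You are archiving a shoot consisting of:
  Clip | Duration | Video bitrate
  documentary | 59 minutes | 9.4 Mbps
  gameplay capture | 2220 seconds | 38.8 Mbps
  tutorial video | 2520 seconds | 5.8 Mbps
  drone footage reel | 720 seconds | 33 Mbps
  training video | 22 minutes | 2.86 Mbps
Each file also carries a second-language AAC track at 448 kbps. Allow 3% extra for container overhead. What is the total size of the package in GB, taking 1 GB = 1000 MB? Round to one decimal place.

Audio: 448 kbps = 0.448 Mbps.
documentary: 9.848 Mbps × 3540 s × 1.03 = 35907.8 Mb
gameplay capture: 39.248 Mbps × 2220 s × 1.03 = 89744.5 Mb
tutorial video: 6.248 Mbps × 2520 s × 1.03 = 16217.3 Mb
drone footage reel: 33.448 Mbps × 720 s × 1.03 = 24805.0 Mb
training video: 3.308 Mbps × 1320 s × 1.03 = 4497.6 Mb
Total: 171172.2 Mb = 21396.5 MB.
= 21.40 GB.

21.4 GB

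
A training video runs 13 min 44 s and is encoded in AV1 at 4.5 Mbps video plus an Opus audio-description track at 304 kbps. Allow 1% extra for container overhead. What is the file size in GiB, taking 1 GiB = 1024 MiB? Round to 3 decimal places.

0.465 GiB

13 min 44 s = 824 s
Audio: 304 kbps = 0.304 Mbps.
Total bitrate: 4.5 + 0.304 = 4.804 Mbps.
Stream data: 4.804 Mbps × 824 s = 3958.5 Mb.
With 1% container overhead: ×1.01.
3,998 Mb = 499,760,120 bytes ÷ 1,073,741,824 = 0.4654 GiB.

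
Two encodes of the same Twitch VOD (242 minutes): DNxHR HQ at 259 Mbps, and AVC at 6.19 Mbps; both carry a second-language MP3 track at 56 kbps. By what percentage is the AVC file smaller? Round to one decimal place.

242 min = 14520 s
Audio: 56 kbps = 0.056 Mbps.
DNxHR HQ: 259.056 Mbps × 14520 s = 3761493.1 Mb = 437.895 GiB.
AVC: 6.246 Mbps × 14520 s = 90691.9 Mb = 10.558 GiB.
Reduction: (1 − 10.558/437.895) × 100 = 97.59%.

97.6%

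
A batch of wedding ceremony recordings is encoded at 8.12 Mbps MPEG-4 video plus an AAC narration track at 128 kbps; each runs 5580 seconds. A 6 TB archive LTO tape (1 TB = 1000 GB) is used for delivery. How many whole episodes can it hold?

Audio: 128 kbps = 0.128 Mbps.
Total bitrate: 8.248 Mbps.
Per item: 8.248 Mbps × 5580 s = 46,024 Mb = 5,753 MB.
Capacity: 6 TB = 48,000,000 Mb; 1042.94 items → 1042 complete.

1042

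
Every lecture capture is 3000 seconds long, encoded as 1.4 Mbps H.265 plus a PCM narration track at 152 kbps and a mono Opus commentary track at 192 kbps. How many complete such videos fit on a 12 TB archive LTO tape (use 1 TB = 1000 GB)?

18348

Audio total: 152 + 192 = 344 kbps = 0.344 Mbps.
Total bitrate: 1.744 Mbps.
Per item: 1.744 Mbps × 3000 s = 5,232 Mb = 654.0 MB.
Capacity: 12 TB = 96,000,000 Mb; 18348.62 items → 18348 complete.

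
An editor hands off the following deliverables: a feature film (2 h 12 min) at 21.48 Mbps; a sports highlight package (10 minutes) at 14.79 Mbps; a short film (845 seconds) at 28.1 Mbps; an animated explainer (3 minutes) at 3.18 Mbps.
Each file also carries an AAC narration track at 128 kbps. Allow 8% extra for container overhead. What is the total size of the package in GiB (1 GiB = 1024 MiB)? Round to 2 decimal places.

Audio: 128 kbps = 0.128 Mbps.
feature film: 21.608 Mbps × 7920 s × 1.08 = 184826.2 Mb
sports highlight package: 14.918 Mbps × 600 s × 1.08 = 9666.9 Mb
short film: 28.228 Mbps × 845 s × 1.08 = 25760.9 Mb
animated explainer: 3.308 Mbps × 180 s × 1.08 = 643.1 Mb
Total: 220897.0 Mb = 27612.1 MB.
= 25.72 GiB.

25.72 GiB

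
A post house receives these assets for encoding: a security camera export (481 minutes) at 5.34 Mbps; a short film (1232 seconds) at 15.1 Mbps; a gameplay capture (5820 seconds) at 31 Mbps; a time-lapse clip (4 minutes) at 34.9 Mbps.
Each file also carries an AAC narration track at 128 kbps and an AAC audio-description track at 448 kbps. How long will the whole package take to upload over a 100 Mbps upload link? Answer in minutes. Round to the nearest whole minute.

64 minutes

Audio total: 128 + 448 = 576 kbps = 0.576 Mbps.
security camera export: 5.916 Mbps × 28860 s = 170735.8 Mb
short film: 15.676 Mbps × 1232 s = 19312.8 Mb
gameplay capture: 31.576 Mbps × 5820 s = 183772.3 Mb
time-lapse clip: 35.476 Mbps × 240 s = 8514.2 Mb
Total: 382335.2 Mb = 47791.9 MB.
At 100 Mbps: 382335.2 / 100 = 3823 s ≈ 63.7 minutes.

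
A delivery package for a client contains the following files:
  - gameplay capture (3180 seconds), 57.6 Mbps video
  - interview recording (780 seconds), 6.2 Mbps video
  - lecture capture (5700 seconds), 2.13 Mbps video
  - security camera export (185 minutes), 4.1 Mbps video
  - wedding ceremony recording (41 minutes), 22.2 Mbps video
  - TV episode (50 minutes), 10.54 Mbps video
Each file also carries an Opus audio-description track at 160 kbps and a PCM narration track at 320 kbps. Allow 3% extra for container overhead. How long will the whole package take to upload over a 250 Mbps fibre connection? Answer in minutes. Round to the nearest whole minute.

24 minutes

Audio total: 160 + 320 = 480 kbps = 0.480 Mbps.
gameplay capture: 58.080 Mbps × 3180 s × 1.03 = 190235.2 Mb
interview recording: 6.680 Mbps × 780 s × 1.03 = 5366.7 Mb
lecture capture: 2.610 Mbps × 5700 s × 1.03 = 15323.3 Mb
security camera export: 4.580 Mbps × 11100 s × 1.03 = 52363.1 Mb
wedding ceremony recording: 22.680 Mbps × 2460 s × 1.03 = 57466.6 Mb
TV episode: 11.020 Mbps × 3000 s × 1.03 = 34051.8 Mb
Total: 354806.8 Mb = 44350.8 MB.
At 250 Mbps: 354806.8 / 250 = 1419 s ≈ 23.7 minutes.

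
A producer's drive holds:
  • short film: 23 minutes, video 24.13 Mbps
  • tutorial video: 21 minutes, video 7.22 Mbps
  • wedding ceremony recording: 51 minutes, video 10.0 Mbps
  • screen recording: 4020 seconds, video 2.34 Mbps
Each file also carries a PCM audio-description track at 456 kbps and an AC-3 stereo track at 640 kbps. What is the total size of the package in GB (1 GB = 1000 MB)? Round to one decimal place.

11.6 GB

Audio total: 456 + 640 = 1096 kbps = 1.096 Mbps.
short film: 25.226 Mbps × 1380 s = 34811.9 Mb
tutorial video: 8.316 Mbps × 1260 s = 10478.2 Mb
wedding ceremony recording: 11.096 Mbps × 3060 s = 33953.8 Mb
screen recording: 3.436 Mbps × 4020 s = 13812.7 Mb
Total: 93056.5 Mb = 11632.1 MB.
= 11.63 GB.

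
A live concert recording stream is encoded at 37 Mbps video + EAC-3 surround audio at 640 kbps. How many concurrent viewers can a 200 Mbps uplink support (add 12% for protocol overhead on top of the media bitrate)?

4

Audio: 640 kbps = 0.640 Mbps.
Per-viewer media rate: 37.640 Mbps.
On the wire with 12% overhead: 42.157 Mbps.
200 Mbps = 200.0 Mbps; 200.0 / 42.157 = 4.74 → 4 viewers.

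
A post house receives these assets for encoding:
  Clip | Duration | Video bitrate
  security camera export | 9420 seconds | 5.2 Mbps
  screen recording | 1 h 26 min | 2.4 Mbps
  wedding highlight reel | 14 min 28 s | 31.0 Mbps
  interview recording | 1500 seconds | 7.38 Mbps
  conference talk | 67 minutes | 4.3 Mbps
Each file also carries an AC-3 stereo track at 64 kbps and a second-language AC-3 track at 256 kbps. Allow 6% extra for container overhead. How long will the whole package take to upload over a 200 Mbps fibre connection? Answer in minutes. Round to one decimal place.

10.9 minutes

Audio total: 64 + 256 = 320 kbps = 0.320 Mbps.
security camera export: 5.520 Mbps × 9420 s × 1.06 = 55118.3 Mb
screen recording: 2.720 Mbps × 5160 s × 1.06 = 14877.3 Mb
wedding highlight reel: 31.320 Mbps × 868 s × 1.06 = 28816.9 Mb
interview recording: 7.700 Mbps × 1500 s × 1.06 = 12243.0 Mb
conference talk: 4.620 Mbps × 4020 s × 1.06 = 19686.7 Mb
Total: 130742.3 Mb = 16342.8 MB.
At 200 Mbps: 130742.3 / 200 = 654 s ≈ 10.9 minutes.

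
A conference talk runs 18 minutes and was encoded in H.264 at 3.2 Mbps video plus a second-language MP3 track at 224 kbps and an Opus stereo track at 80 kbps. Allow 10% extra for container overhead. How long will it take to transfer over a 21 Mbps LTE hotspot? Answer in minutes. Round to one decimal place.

3.3 minutes

18 min = 1080 s
Audio total: 224 + 80 = 304 kbps = 0.304 Mbps.
Total bitrate: 3.504 Mbps.
File: 3.504 Mbps × 1080 s = 3784.3 Mb.
With 10% container overhead: ×1.10. → 4162.8 Mb.
At 21 Mbps: 4162.8 / 21 = 198.2 s ≈ 3.3 minutes.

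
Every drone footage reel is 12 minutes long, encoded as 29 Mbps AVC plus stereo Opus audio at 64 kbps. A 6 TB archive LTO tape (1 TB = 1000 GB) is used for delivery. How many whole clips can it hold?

12 min = 720 s
Audio: 64 kbps = 0.064 Mbps.
Total bitrate: 29.064 Mbps.
Per item: 29.064 Mbps × 720 s = 20,926 Mb = 2,616 MB.
Capacity: 6 TB = 48,000,000 Mb; 2293.79 items → 2293 complete.

2293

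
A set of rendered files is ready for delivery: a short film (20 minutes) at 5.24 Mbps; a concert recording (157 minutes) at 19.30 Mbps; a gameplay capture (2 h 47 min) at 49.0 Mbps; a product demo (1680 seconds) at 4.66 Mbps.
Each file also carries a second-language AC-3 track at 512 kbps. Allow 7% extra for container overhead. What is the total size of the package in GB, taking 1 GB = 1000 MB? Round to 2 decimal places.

93.40 GB

Audio: 512 kbps = 0.512 Mbps.
short film: 5.752 Mbps × 1200 s × 1.07 = 7385.6 Mb
concert recording: 19.812 Mbps × 9420 s × 1.07 = 199693.1 Mb
gameplay capture: 49.512 Mbps × 10020 s × 1.07 = 530838.0 Mb
product demo: 5.172 Mbps × 1680 s × 1.07 = 9297.2 Mb
Total: 747213.8 Mb = 93401.7 MB.
= 93.40 GB.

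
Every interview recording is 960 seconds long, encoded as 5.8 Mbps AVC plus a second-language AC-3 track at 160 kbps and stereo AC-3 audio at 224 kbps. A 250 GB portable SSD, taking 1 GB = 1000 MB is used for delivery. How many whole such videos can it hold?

Audio total: 160 + 224 = 384 kbps = 0.384 Mbps.
Total bitrate: 6.184 Mbps.
Per item: 6.184 Mbps × 960 s = 5,937 Mb = 742.1 MB.
Capacity: 250 GB = 2,000,000 Mb; 336.89 items → 336 complete.

336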